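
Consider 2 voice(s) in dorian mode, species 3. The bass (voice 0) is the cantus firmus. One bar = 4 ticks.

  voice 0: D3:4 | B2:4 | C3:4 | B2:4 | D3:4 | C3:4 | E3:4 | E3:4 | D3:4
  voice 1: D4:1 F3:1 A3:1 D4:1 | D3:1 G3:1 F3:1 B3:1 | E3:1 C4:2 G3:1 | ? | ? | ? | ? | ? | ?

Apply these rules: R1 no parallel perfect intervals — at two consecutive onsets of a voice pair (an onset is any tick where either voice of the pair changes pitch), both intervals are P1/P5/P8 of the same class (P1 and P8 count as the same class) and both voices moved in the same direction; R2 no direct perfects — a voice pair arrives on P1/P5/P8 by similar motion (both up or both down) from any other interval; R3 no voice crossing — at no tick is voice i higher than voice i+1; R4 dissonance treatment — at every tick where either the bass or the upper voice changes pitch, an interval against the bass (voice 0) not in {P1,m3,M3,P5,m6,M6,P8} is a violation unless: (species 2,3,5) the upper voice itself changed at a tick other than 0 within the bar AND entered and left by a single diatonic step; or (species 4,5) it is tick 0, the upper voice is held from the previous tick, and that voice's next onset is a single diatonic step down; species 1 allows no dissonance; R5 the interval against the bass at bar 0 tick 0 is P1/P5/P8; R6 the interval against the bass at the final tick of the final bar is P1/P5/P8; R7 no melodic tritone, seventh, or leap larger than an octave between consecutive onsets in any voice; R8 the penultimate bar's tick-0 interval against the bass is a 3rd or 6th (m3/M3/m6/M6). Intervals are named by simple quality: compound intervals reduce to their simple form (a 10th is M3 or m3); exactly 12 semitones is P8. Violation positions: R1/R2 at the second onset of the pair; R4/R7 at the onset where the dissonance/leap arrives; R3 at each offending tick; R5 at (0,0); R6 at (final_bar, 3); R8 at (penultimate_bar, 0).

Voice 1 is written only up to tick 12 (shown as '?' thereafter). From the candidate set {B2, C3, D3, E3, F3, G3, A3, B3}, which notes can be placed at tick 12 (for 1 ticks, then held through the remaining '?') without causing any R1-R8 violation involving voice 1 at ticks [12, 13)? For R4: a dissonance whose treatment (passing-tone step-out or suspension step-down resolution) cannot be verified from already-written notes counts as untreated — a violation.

{B3, D3, G3}

B2: violates R2
C3: violates R4
D3: legal
E3: violates R4
F3: violates R4
G3: legal
A3: violates R4
B3: legal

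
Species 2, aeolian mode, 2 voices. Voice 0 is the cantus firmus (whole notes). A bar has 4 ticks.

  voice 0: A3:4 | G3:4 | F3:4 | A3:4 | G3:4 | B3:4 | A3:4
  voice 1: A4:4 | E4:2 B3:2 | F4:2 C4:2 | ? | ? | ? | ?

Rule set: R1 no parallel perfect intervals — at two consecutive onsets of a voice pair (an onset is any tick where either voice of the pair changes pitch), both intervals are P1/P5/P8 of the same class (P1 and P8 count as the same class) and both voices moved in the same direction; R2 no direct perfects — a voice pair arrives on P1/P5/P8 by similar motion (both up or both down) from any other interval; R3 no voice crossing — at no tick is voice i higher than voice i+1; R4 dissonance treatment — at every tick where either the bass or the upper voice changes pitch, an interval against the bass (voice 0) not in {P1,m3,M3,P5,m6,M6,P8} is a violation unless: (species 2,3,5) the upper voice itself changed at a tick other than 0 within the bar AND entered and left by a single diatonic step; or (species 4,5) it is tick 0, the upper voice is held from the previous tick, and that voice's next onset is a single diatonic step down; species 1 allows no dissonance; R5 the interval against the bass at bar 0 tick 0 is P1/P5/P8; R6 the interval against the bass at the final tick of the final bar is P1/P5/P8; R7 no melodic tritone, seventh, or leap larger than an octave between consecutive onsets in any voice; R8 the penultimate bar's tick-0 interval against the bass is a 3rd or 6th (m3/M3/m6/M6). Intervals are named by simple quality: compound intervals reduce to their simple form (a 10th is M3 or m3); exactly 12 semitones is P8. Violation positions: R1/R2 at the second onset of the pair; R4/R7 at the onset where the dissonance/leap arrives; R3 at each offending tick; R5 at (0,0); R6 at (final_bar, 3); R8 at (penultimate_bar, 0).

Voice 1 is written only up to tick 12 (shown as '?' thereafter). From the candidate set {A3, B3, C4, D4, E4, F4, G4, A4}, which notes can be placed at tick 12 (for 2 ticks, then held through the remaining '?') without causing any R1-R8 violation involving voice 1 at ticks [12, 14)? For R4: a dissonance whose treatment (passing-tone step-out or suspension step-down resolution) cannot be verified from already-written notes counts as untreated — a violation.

{A3, C4, F4}

A3: legal
B3: violates R4
C4: legal
D4: violates R4
E4: violates R1
F4: legal
G4: violates R4
A4: violates R2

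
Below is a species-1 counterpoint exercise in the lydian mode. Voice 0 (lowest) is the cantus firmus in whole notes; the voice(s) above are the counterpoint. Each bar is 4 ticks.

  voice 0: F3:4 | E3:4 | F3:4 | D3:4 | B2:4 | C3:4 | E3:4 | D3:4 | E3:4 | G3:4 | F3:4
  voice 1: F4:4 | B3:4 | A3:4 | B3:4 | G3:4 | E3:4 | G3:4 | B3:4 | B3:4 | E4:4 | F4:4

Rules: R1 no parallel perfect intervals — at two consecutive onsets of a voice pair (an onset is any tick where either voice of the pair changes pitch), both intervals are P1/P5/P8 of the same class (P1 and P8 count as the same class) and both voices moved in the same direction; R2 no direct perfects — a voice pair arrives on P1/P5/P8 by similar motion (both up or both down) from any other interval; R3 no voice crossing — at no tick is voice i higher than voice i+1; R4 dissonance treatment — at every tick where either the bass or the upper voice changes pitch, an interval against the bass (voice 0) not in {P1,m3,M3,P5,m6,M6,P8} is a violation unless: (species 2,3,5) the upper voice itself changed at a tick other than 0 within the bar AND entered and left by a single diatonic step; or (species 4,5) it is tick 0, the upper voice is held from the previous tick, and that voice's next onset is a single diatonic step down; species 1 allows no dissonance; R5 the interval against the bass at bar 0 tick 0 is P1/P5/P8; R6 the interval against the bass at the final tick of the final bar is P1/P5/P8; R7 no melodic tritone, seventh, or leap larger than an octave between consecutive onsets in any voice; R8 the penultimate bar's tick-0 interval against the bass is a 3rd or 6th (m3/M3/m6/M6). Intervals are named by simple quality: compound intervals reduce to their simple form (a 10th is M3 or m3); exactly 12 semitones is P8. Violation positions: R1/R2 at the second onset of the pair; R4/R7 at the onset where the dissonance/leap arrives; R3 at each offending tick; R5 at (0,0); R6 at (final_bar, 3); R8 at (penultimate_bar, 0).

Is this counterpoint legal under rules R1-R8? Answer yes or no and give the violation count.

No (2 violations)

bar 0: v0=F3 v1=F4 (P8)
bar 1: v0=E3 v1=B3 (P5)
bar 2: v0=F3 v1=A3 (M3)
bar 3: v0=D3 v1=B3 (M6)
bar 4: v0=B2 v1=G3 (m6)
bar 5: v0=C3 v1=E3 (M3)
bar 6: v0=E3 v1=G3 (m3)
bar 7: v0=D3 v1=B3 (M6)
bar 8: v0=E3 v1=B3 (P5)
bar 9: v0=G3 v1=E4 (M6)
bar 10: v0=F3 v1=F4 (P8)
  R2 @ bar1.0: F3/F4 P8 -> E3/B3 P5 similar
  R7 @ bar1.0: F4->B3 leap 6st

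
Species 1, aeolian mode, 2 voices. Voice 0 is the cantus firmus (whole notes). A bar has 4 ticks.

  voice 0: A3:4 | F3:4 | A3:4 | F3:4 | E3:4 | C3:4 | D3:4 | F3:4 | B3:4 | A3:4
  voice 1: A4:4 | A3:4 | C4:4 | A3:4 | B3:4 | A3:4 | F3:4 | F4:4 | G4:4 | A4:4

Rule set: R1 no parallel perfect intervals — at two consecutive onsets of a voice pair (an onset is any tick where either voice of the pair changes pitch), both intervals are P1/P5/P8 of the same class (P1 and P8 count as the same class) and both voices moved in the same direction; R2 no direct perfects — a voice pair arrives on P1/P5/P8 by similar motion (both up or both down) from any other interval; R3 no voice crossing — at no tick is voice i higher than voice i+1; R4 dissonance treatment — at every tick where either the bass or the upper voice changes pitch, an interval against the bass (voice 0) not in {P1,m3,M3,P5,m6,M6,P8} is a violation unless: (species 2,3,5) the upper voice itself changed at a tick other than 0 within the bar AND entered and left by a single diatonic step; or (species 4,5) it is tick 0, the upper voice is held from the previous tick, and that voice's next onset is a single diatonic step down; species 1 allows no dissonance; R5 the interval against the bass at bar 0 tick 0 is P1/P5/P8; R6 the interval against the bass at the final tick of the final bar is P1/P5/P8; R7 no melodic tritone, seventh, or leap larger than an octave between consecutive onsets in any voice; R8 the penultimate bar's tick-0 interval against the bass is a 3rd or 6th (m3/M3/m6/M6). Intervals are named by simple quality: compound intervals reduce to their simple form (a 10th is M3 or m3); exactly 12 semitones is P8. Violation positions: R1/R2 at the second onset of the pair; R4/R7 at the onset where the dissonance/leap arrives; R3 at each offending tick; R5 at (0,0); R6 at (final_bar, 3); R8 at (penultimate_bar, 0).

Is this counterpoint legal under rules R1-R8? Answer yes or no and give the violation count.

bar 0: v0=A3 v1=A4 (P8)
bar 1: v0=F3 v1=A3 (M3)
bar 2: v0=A3 v1=C4 (m3)
bar 3: v0=F3 v1=A3 (M3)
bar 4: v0=E3 v1=B3 (P5)
bar 5: v0=C3 v1=A3 (M6)
bar 6: v0=D3 v1=F3 (m3)
bar 7: v0=F3 v1=F4 (P8)
bar 8: v0=B3 v1=G4 (m6)
bar 9: v0=A3 v1=A4 (P8)
  R2 @ bar7.0: D3/F3 m3 -> F3/F4 P8 similar
  R7 @ bar8.0: F3->B3 leap 6st

No (2 violations)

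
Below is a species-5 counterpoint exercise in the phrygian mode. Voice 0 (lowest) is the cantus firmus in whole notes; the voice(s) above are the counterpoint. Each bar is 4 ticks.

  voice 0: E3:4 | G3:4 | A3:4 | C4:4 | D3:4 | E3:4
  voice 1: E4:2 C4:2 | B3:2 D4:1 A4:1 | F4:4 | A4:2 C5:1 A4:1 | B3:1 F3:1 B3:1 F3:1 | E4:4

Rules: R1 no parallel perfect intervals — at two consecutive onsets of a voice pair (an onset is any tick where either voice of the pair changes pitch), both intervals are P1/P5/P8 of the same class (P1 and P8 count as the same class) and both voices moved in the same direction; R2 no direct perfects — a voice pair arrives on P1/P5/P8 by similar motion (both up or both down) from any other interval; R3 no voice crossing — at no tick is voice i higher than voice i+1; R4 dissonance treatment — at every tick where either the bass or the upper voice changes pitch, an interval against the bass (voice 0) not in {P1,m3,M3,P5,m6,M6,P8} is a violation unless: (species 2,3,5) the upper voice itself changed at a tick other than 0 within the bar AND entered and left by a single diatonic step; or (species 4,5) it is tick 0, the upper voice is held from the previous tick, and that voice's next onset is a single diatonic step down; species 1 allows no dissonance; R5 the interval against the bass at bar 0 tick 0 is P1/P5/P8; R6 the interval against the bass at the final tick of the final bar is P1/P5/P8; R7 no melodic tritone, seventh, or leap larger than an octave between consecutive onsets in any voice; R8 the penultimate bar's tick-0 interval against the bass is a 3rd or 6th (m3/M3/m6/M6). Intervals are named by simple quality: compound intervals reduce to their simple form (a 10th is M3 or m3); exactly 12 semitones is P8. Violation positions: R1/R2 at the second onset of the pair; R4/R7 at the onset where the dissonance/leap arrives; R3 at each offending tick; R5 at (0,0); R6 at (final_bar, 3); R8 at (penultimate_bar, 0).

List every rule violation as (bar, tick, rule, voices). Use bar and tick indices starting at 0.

(1, 3, R4, (0, 1))
(4, 0, R7, (0,))
(4, 0, R7, (1,))
(4, 1, R7, (1,))
(4, 2, R7, (1,))
(4, 3, R7, (1,))
(5, 0, R2, (0, 1))
(5, 0, R7, (1,))

bar 0: v0=E3 v1=E4 downbeat P8
bar 1: v0=G3 v1=B3 downbeat M3
bar 2: v0=A3 v1=F4 downbeat m6
bar 3: v0=C4 v1=A4 downbeat M6
bar 4: v0=D3 v1=B3 downbeat M6
bar 5: v0=E3 v1=E4 downbeat P8
  -> R4 @ bar 1 tick 3 v(0, 1): G3/A4 M2 untreated
  -> R7 @ bar 4 tick 0 v(0,): C4->D3 leap 10st
  -> R7 @ bar 4 tick 0 v(1,): A4->B3 leap 10st
  -> R7 @ bar 4 tick 1 v(1,): B3->F3 leap 6st
  -> R7 @ bar 4 tick 2 v(1,): F3->B3 leap 6st
  -> R7 @ bar 4 tick 3 v(1,): B3->F3 leap 6st
  -> R2 @ bar 5 tick 0 v(0, 1): D3/F3 m3 -> E3/E4 P8 similar
  -> R7 @ bar 5 tick 0 v(1,): F3->E4 leap 11st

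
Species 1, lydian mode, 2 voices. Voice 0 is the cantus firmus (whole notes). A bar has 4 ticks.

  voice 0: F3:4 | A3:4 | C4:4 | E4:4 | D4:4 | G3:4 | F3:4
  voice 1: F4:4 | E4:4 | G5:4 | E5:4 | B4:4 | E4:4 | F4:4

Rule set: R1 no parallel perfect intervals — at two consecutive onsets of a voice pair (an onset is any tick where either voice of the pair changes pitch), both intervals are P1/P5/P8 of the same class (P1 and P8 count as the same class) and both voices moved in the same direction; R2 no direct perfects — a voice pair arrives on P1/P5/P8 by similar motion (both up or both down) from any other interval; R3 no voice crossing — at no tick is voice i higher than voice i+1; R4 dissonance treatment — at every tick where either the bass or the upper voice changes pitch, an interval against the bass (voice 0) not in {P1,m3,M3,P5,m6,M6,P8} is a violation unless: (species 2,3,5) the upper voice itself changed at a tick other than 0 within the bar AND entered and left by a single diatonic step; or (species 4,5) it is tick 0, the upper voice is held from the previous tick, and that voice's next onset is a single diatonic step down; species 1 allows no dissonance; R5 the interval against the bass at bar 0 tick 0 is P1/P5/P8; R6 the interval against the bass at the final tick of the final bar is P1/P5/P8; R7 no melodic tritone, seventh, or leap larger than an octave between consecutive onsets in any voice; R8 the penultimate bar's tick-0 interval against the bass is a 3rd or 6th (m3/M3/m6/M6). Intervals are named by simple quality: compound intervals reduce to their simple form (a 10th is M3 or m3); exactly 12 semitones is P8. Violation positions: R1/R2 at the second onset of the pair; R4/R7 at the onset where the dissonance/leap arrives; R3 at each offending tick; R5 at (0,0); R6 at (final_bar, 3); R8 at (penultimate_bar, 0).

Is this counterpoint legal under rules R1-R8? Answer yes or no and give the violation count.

No (2 violations)

bar 0: v0=F3 v1=F4 (P8)
bar 1: v0=A3 v1=E4 (P5)
bar 2: v0=C4 v1=G5 (P5)
bar 3: v0=E4 v1=E5 (P8)
bar 4: v0=D4 v1=B4 (M6)
bar 5: v0=G3 v1=E4 (M6)
bar 6: v0=F3 v1=F4 (P8)
  R1 @ bar2.0: A3/E4 P5 -> C4/G5 P5 similar
  R7 @ bar2.0: E4->G5 leap 15st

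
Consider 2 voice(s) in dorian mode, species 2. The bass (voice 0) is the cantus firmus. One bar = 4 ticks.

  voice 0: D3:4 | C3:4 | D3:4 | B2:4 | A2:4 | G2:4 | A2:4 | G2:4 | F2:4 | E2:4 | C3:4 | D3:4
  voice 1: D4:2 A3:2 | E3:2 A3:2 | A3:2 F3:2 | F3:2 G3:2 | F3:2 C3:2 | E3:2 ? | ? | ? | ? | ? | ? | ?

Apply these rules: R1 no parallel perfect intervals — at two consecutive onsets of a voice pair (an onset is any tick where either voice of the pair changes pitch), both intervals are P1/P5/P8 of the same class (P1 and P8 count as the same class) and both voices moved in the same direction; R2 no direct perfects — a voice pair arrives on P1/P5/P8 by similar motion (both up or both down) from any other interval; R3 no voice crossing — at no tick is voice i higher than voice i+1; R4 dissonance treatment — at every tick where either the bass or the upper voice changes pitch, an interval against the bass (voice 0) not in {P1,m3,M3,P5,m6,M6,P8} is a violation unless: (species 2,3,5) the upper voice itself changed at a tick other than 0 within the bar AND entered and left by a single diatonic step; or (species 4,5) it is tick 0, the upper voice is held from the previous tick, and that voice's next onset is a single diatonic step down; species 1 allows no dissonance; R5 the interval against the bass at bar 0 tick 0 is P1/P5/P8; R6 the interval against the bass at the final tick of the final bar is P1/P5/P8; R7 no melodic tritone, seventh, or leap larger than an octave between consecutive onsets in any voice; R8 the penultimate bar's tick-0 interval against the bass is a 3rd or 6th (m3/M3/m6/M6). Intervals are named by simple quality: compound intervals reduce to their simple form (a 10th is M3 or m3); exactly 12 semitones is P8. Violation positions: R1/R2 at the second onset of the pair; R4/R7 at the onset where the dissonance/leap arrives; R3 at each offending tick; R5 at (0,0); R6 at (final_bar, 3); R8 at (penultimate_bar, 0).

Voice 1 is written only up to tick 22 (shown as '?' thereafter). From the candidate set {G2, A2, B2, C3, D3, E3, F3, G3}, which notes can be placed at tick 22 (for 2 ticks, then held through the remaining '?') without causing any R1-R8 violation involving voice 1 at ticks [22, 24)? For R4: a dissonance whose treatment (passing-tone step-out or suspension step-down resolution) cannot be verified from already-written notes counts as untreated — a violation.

G2: legal
A2: violates R4
B2: legal
C3: violates R4
D3: legal
E3: legal
F3: violates R4
G3: legal

{B2, D3, E3, G2, G3}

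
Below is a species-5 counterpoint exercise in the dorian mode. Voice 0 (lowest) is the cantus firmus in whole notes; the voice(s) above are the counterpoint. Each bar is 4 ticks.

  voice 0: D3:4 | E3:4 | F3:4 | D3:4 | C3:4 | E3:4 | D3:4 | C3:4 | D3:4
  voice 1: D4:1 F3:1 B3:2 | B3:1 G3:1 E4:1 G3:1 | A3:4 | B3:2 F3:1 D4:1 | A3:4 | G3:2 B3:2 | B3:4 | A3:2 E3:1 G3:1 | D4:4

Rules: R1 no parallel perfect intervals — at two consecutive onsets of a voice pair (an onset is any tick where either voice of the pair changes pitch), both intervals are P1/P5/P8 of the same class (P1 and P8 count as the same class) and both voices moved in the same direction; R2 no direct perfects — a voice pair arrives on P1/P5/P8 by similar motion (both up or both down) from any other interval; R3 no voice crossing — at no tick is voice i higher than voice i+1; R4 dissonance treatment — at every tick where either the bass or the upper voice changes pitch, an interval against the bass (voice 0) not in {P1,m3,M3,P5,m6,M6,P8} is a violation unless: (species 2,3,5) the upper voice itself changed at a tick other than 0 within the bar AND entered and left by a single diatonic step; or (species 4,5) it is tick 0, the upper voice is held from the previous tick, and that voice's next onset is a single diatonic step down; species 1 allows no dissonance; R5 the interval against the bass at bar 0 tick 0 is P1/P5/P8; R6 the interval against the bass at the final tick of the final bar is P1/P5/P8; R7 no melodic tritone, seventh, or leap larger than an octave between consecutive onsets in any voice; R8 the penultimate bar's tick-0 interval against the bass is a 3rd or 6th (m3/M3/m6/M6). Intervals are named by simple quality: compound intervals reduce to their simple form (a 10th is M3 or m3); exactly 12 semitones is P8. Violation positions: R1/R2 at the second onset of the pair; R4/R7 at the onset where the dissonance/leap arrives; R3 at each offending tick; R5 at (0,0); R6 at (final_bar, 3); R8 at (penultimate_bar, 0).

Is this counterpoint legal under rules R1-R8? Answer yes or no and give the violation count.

bar 0: v0=D3 v1=D4 (P8)
bar 1: v0=E3 v1=B3 (P5)
bar 2: v0=F3 v1=A3 (M3)
bar 3: v0=D3 v1=B3 (M6)
bar 4: v0=C3 v1=A3 (M6)
bar 5: v0=E3 v1=G3 (m3)
bar 6: v0=D3 v1=B3 (M6)
bar 7: v0=C3 v1=A3 (M6)
bar 8: v0=D3 v1=D4 (P8)
  R7 @ bar0.2: F3->B3 leap 6st
  R7 @ bar3.2: B3->F3 leap 6st
  R2 @ bar8.0: C3/G3 P5 -> D3/D4 P8 similar

No (3 violations)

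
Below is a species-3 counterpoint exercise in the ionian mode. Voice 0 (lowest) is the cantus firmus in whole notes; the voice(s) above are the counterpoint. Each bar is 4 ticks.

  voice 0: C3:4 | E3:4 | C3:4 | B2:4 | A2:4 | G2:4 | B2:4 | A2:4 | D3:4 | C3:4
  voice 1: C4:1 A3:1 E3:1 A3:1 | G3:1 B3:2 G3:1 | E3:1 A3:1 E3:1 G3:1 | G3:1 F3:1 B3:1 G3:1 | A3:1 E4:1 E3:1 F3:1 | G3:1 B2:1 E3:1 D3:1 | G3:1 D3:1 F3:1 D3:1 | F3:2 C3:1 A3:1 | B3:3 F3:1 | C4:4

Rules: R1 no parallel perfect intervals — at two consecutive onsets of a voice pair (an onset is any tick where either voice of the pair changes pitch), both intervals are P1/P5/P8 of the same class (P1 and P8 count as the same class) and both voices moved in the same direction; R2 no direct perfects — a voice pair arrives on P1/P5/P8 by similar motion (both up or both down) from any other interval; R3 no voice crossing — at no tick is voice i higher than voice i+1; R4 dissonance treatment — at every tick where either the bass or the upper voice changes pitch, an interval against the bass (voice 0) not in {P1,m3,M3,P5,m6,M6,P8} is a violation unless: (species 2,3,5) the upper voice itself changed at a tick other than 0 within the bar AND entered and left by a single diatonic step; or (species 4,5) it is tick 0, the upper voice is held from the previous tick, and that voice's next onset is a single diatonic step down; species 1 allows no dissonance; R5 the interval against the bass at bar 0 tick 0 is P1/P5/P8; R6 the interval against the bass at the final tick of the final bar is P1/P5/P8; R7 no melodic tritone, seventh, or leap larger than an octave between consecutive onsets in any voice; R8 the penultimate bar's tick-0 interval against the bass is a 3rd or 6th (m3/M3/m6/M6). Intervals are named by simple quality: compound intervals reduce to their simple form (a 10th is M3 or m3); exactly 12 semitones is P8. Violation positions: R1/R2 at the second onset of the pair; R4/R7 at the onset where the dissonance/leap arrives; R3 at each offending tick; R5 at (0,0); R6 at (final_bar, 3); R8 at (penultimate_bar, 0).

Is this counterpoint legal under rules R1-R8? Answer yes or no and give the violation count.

No (4 violations)

bar 0: v0=C3 v1=C4 (P8)
bar 1: v0=E3 v1=G3 (m3)
bar 2: v0=C3 v1=E3 (M3)
bar 3: v0=B2 v1=G3 (m6)
bar 4: v0=A2 v1=A3 (P8)
bar 5: v0=G2 v1=G3 (P8)
bar 6: v0=B2 v1=G3 (m6)
bar 7: v0=A2 v1=F3 (m6)
bar 8: v0=D3 v1=B3 (M6)
bar 9: v0=C3 v1=C4 (P8)
  R4 @ bar3.1: B2/F3 TT untreated
  R7 @ bar3.2: F3->B3 leap 6st
  R4 @ bar6.2: B2/F3 TT untreated
  R7 @ bar8.3: B3->F3 leap 6st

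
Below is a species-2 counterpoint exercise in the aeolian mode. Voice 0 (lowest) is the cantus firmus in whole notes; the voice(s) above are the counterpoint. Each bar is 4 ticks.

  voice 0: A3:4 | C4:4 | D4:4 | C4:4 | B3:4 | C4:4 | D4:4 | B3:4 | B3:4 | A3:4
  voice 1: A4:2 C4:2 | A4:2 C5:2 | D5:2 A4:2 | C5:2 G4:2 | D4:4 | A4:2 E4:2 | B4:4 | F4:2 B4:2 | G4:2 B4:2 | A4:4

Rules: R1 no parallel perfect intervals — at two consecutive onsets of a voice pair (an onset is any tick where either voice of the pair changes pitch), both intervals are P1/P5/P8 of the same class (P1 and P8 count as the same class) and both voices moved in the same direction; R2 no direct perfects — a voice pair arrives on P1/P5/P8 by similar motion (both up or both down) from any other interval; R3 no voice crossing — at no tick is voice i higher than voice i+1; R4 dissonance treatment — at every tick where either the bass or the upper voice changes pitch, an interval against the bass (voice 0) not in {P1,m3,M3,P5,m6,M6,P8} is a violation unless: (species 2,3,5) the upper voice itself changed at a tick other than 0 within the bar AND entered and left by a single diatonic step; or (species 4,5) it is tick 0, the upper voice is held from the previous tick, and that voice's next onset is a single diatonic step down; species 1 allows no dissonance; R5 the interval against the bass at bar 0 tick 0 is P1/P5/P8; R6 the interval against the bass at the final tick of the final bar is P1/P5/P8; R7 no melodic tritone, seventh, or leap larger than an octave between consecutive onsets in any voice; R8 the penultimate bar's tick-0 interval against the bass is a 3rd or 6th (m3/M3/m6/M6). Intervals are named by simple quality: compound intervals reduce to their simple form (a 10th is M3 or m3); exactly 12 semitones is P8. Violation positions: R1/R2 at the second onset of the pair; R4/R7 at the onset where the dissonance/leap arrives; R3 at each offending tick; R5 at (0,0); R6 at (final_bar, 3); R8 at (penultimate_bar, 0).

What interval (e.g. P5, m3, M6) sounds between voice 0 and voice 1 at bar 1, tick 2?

P8

voice 0=C4 voice 1=C5 -> P8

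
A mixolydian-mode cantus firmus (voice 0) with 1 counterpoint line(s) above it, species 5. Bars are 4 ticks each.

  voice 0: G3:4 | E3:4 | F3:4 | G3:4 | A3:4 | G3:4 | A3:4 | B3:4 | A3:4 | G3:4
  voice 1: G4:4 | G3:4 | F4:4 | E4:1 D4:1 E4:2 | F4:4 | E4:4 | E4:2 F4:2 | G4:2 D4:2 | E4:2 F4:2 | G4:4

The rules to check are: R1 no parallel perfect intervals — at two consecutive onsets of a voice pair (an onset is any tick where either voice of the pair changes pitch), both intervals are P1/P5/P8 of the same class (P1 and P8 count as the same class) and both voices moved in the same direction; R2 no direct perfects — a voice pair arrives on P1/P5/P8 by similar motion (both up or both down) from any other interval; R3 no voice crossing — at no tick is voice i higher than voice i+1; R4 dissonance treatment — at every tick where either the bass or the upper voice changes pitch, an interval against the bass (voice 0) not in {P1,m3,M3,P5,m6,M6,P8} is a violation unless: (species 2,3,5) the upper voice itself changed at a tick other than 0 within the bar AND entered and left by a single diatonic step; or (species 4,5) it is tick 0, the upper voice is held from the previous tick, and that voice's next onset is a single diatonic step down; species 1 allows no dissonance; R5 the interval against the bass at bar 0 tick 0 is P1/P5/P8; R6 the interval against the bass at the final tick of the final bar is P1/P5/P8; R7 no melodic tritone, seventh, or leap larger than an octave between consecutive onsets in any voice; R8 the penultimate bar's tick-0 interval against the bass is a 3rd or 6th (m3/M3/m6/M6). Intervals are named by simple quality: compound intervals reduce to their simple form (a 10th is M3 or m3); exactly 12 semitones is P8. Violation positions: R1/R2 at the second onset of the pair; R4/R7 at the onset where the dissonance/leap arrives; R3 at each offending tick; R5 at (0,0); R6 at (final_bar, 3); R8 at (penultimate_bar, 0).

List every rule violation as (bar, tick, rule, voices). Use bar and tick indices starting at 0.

(2, 0, R2, (0, 1))
(2, 0, R7, (1,))
(8, 0, R8, (0, 1))

bar 0: v0=G3 v1=G4 downbeat P8
bar 1: v0=E3 v1=G3 downbeat m3
bar 2: v0=F3 v1=F4 downbeat P8
bar 3: v0=G3 v1=E4 downbeat M6
bar 4: v0=A3 v1=F4 downbeat m6
bar 5: v0=G3 v1=E4 downbeat M6
bar 6: v0=A3 v1=E4 downbeat P5
bar 7: v0=B3 v1=G4 downbeat m6
bar 8: v0=A3 v1=E4 downbeat P5
bar 9: v0=G3 v1=G4 downbeat P8
  -> R2 @ bar 2 tick 0 v(0, 1): E3/G3 m3 -> F3/F4 P8 similar
  -> R7 @ bar 2 tick 0 v(1,): G3->F4 leap 10st
  -> R8 @ bar 8 tick 0 v(0, 1): penult P5 not 3rd/6th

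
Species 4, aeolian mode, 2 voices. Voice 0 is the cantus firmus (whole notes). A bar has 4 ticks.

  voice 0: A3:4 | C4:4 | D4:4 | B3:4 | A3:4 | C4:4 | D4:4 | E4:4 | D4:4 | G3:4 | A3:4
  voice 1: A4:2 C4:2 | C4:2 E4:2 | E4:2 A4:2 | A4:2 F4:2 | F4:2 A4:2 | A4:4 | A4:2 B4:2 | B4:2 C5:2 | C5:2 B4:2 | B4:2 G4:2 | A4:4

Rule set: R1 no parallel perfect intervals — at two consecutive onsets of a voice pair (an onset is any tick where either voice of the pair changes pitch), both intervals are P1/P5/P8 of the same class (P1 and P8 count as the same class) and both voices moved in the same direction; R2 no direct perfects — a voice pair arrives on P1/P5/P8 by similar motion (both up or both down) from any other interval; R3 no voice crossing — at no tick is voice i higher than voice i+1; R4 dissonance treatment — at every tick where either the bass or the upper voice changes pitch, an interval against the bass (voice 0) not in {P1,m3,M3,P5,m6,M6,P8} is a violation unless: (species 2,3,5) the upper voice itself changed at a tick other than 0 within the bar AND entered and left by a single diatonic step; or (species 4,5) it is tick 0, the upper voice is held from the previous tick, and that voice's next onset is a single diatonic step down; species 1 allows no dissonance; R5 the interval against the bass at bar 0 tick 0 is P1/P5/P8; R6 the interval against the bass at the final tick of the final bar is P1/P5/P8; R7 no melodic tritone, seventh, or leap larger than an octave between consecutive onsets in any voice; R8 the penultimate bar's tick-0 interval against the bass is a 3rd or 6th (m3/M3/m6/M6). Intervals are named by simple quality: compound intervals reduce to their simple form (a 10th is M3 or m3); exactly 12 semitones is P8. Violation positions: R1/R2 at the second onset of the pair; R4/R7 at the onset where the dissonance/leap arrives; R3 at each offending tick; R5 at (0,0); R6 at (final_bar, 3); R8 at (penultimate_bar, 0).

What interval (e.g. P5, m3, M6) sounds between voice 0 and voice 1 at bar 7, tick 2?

m6

voice 0=E4 voice 1=C5 -> m6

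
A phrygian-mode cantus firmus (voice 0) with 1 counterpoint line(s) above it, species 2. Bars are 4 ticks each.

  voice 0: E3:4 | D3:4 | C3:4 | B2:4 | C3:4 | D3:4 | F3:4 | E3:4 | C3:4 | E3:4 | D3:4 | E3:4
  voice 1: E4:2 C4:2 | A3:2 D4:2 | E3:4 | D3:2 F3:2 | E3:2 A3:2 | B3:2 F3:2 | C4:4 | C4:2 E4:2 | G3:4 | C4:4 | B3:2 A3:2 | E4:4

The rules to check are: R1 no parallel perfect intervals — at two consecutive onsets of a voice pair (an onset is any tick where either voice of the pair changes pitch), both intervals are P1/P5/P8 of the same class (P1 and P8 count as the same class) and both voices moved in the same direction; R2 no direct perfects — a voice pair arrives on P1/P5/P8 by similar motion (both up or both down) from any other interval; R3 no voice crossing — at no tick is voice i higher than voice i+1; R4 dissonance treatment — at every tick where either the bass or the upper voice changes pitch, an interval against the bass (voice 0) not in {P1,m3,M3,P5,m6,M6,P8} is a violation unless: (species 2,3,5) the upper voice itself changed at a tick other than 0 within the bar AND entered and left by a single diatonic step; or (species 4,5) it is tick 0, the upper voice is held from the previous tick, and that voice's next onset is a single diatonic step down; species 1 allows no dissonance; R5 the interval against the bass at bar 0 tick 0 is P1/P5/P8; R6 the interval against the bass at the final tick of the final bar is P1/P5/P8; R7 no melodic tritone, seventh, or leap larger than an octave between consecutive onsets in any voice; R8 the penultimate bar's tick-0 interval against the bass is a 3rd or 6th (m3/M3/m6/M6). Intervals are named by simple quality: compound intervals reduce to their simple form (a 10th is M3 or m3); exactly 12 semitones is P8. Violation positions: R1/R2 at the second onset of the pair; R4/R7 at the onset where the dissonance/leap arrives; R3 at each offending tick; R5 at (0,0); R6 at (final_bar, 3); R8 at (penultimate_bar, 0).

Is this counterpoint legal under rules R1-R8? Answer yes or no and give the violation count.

No (7 violations)

bar 0: v0=E3 v1=E4 (P8)
bar 1: v0=D3 v1=A3 (P5)
bar 2: v0=C3 v1=E3 (M3)
bar 3: v0=B2 v1=D3 (m3)
bar 4: v0=C3 v1=E3 (M3)
bar 5: v0=D3 v1=B3 (M6)
bar 6: v0=F3 v1=C4 (P5)
bar 7: v0=E3 v1=C4 (m6)
bar 8: v0=C3 v1=G3 (P5)
bar 9: v0=E3 v1=C4 (m6)
bar 10: v0=D3 v1=B3 (M6)
bar 11: v0=E3 v1=E4 (P8)
  R2 @ bar1.0: E3/C4 m6 -> D3/A3 P5 similar
  R7 @ bar2.0: D4->E3 leap 10st
  R4 @ bar3.2: B2/F3 TT untreated
  R7 @ bar5.2: B3->F3 leap 6st
  R2 @ bar6.0: D3/F3 m3 -> F3/C4 P5 similar
  R2 @ bar8.0: E3/E4 P8 -> C3/G3 P5 similar
  R2 @ bar11.0: D3/A3 P5 -> E3/E4 P8 similar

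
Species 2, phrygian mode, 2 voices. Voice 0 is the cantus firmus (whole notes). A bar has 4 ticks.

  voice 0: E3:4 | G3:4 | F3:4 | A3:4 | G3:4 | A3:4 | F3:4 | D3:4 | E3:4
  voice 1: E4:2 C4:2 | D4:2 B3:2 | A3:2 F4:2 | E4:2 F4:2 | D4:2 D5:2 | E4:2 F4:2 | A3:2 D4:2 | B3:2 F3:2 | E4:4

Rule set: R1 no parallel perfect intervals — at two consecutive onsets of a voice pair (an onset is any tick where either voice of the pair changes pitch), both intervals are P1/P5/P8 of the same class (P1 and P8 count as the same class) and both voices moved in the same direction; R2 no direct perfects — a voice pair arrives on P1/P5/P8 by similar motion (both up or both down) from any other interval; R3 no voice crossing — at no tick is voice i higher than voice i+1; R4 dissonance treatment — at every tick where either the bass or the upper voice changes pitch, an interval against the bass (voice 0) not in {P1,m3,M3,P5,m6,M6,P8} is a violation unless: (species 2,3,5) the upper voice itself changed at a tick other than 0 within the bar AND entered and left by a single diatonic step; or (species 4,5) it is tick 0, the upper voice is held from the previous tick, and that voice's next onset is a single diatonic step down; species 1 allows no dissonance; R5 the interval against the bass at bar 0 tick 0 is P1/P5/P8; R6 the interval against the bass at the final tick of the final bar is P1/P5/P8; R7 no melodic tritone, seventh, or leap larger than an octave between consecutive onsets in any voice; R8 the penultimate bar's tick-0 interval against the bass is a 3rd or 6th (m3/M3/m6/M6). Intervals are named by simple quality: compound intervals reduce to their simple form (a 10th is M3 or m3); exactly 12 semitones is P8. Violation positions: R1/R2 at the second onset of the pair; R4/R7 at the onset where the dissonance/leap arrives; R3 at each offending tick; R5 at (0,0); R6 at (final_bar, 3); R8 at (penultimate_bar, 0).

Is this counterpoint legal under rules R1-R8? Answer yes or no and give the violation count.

No (6 violations)

bar 0: v0=E3 v1=E4 (P8)
bar 1: v0=G3 v1=D4 (P5)
bar 2: v0=F3 v1=A3 (M3)
bar 3: v0=A3 v1=E4 (P5)
bar 4: v0=G3 v1=D4 (P5)
bar 5: v0=A3 v1=E4 (P5)
bar 6: v0=F3 v1=A3 (M3)
bar 7: v0=D3 v1=B3 (M6)
bar 8: v0=E3 v1=E4 (P8)
  R2 @ bar1.0: E3/C4 m6 -> G3/D4 P5 similar
  R2 @ bar4.0: A3/F4 m6 -> G3/D4 P5 similar
  R7 @ bar5.0: D5->E4 leap 10st
  R7 @ bar7.2: B3->F3 leap 6st
  R2 @ bar8.0: D3/F3 m3 -> E3/E4 P8 similar
  R7 @ bar8.0: F3->E4 leap 11st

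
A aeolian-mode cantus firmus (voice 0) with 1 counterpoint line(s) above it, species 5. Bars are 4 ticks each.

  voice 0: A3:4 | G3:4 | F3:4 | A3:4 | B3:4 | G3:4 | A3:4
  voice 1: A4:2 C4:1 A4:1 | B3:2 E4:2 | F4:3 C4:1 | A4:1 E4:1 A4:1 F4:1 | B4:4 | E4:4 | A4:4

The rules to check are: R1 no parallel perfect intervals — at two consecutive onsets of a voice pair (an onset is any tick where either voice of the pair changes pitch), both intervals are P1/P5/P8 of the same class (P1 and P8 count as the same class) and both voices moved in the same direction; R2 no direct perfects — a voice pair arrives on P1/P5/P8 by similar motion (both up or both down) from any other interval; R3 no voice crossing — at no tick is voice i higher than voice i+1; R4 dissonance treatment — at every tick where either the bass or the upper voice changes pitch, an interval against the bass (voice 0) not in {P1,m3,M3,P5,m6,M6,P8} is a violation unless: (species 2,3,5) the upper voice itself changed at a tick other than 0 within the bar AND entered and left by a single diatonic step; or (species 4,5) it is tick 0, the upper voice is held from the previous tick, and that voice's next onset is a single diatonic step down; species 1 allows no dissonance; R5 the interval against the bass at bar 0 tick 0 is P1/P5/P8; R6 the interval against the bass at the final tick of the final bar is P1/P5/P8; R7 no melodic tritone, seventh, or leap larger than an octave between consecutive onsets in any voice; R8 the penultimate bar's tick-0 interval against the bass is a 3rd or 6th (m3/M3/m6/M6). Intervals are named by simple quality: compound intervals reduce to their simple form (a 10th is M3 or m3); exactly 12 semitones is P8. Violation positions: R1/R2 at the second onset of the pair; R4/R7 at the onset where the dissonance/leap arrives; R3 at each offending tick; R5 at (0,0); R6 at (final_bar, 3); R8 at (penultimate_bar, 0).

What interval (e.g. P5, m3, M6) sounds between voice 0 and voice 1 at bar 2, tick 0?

voice 0=F3 voice 1=F4 -> P8

P8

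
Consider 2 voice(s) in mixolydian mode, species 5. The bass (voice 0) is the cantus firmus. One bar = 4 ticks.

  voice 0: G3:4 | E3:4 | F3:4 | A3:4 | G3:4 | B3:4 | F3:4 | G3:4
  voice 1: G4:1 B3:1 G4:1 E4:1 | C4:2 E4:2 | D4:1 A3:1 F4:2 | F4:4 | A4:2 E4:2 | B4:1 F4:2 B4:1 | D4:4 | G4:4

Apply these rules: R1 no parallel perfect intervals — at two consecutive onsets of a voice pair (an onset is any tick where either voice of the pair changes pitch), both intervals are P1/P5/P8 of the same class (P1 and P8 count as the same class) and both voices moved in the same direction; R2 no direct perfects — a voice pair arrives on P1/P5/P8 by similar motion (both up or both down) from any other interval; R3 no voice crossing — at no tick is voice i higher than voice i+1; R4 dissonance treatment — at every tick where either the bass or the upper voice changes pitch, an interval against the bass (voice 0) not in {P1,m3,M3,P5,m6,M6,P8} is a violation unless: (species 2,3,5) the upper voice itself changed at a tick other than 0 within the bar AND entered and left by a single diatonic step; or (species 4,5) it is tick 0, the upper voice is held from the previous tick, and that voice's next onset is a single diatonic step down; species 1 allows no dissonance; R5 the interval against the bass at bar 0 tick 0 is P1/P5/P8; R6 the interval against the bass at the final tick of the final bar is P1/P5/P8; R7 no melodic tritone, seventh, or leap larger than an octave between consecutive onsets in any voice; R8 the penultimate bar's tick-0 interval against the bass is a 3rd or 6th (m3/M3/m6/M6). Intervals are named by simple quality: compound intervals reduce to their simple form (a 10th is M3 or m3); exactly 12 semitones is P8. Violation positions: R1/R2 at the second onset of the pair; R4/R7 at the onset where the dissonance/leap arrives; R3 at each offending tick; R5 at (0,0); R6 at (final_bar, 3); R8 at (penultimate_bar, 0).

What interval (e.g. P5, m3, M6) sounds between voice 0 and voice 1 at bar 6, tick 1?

M6

voice 0=F3 voice 1=D4 -> M6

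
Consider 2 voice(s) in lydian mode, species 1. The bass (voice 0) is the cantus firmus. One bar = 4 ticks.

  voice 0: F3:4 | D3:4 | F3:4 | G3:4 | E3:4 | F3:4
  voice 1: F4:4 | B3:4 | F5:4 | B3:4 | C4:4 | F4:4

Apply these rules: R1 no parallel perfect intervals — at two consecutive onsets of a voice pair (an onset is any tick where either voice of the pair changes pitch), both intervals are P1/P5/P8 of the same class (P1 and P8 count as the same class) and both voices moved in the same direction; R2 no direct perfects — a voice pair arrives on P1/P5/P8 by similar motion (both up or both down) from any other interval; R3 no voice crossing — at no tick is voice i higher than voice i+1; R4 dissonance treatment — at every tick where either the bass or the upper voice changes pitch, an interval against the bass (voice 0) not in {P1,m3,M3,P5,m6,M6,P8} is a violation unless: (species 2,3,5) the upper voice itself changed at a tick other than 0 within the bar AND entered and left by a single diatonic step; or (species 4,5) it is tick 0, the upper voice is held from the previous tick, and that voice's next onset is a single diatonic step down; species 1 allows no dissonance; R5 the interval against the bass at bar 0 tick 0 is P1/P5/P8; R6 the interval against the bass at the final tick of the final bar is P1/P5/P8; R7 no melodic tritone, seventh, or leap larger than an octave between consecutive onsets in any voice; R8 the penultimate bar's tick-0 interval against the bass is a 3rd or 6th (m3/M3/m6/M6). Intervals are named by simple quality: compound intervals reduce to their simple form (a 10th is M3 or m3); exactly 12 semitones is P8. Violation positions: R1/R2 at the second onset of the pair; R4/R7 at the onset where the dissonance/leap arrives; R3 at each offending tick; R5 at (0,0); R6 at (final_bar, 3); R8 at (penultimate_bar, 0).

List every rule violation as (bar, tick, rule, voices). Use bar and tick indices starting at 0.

bar 0: v0=F3 v1=F4 downbeat P8
bar 1: v0=D3 v1=B3 downbeat M6
bar 2: v0=F3 v1=F5 downbeat P1
bar 3: v0=G3 v1=B3 downbeat M3
bar 4: v0=E3 v1=C4 downbeat m6
bar 5: v0=F3 v1=F4 downbeat P8
  -> R7 @ bar 1 tick 0 v(1,): F4->B3 leap 6st
  -> R2 @ bar 2 tick 0 v(0, 1): D3/B3 M6 -> F3/F5 P1 similar
  -> R7 @ bar 2 tick 0 v(1,): B3->F5 leap 18st
  -> R7 @ bar 3 tick 0 v(1,): F5->B3 leap 18st
  -> R2 @ bar 5 tick 0 v(0, 1): E3/C4 m6 -> F3/F4 P8 similar

(1, 0, R7, (1,))
(2, 0, R2, (0, 1))
(2, 0, R7, (1,))
(3, 0, R7, (1,))
(5, 0, R2, (0, 1))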